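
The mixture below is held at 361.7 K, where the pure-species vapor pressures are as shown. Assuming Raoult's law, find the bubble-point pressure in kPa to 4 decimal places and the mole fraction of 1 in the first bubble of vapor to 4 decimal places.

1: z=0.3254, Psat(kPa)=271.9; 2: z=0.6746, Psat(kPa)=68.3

At the bubble point ψ → 0, so ΣzᵢKᵢ = 1 with Kᵢ = Pᵢˢᵃᵗ/P ⇒ P = ΣzᵢPᵢˢᵃᵗ.
P = 0.3254·271.9 + 0.6746·68.3 = 134.5514 kPa
yᵢ = zᵢPᵢˢᵃᵗ/P ⇒ y_1 = 0.3254·271.9/134.5514 = 0.6576

Pbub = 134.5514 kPa, y_1 = 0.6576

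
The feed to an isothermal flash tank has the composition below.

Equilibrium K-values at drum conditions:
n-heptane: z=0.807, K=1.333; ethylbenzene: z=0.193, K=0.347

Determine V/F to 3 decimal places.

V/F = 0.656

Newton iteration, V/F⁰ = 0.46:
  V/F = 0.460: g = 0.0529, g' = -0.235 → V/F = 0.685
  V/F = 0.685: g = -0.0091, g' = -0.329 → V/F = 0.657
  V/F = 0.657: g = -0.0002, g' = -0.313 → V/F = 0.656
Converged at V/F = 0.656.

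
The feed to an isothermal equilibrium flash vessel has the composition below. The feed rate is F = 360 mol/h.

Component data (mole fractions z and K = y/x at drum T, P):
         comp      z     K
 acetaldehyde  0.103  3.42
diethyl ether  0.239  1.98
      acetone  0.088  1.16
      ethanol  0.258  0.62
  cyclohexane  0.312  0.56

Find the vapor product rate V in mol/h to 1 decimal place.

V = 167.0 mol/h

Material balance + equilibrium reduce to Σ zᵢ(Kᵢ−1)/(1+ψ(Kᵢ−1)) = 0.
g(0) = ΣzᵢKᵢ − 1 = 0.262 and g(1) = 1 − Σzᵢ/Kᵢ = -0.200, so a root lies in (0, 1).
Newton iteration, ψ⁰ = 0.69:
  ψ = 0.690: g = -0.0842, g' = -0.361 → ψ = 0.457
  ψ = 0.457: g = 0.0029, g' = -0.397 → ψ = 0.464
Converged at ψ = 0.464.
Then V = ψ·F = 0.4640·360 = 167.0 mol/h and L = F − V = 193.0 mol/h.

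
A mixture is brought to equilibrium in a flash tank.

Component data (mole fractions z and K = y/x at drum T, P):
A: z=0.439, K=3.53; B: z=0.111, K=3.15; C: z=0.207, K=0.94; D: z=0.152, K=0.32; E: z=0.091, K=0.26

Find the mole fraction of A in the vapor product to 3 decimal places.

y_A = 0.493

Let β = V/F and solve Σ zᵢ(Kᵢ−1)/(1+β(Kᵢ−1)) = 0.
Feasibility: ΣzᵢKᵢ = 2.166, Σzᵢ/Kᵢ = 1.205 — both > 1, two phases present.
Newton iteration, β⁰ = 0.5:
  β = 0.500: g = 0.3291, g' = -0.955 → β = 0.845
  β = 0.845: g = 0.0032, g' = -1.094 → β = 0.848
Converged at β = 0.848.
Compositions from xᵢ = zᵢ/(1+β(Kᵢ−1)), yᵢ = Kᵢxᵢ:
  A: x = 0.140, y = 0.493
  B: x = 0.039, y = 0.124
  C: x = 0.218, y = 0.205
  D: x = 0.359, y = 0.115
  E: x = 0.244, y = 0.063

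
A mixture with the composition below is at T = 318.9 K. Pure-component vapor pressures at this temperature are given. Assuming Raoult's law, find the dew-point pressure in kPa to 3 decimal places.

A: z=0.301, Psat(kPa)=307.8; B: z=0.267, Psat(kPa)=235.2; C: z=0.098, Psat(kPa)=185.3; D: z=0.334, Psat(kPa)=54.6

Pdew = 114.166 kPa

At the dew point ψ → 1, so Σzᵢ/Kᵢ = 1 with Kᵢ = Pᵢˢᵃᵗ/P ⇒ 1/P = Σzᵢ/Pᵢˢᵃᵗ.
1/P = 0.301/307.8 + 0.267/235.2 + 0.098/185.3 + 0.334/54.6 = 0.008759 ⇒ P = 114.166 kPa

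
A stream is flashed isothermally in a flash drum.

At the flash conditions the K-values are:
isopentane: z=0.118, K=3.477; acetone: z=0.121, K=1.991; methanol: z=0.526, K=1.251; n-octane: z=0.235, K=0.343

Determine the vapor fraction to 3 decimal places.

ψ = 0.708

Rachford–Rice: g(ψ) = Σ zᵢ(Kᵢ−1)/(1+ψ(Kᵢ−1)) = 0.
Check two-phase: ΣzᵢKᵢ = 1.390 > 1 and Σzᵢ/Kᵢ = 1.200 > 1, so g(0) = 0.390 > 0 and g(1) = -0.200 < 0.
Newton iteration, ψ⁰ = 0.57:
  ψ = 0.570: g = 0.0665, g' = -0.458 → ψ = 0.715
  ψ = 0.715: g = -0.0037, g' = -0.520 → ψ = 0.708
Converged at ψ = 0.708.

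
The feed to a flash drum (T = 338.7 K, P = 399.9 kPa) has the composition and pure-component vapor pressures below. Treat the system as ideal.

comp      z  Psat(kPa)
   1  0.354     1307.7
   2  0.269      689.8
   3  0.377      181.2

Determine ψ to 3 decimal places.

Raoult's law: Kᵢ = Pᵢˢᵃᵗ/P = Pᵢˢᵃᵗ/399.9.
  K_1 = 1307.7/399.9 = 3.27007, K_2 = 689.8/399.9 = 1.72493, K_3 = 181.2/399.9 = 0.45311
Let ψ = V/F and solve Σ zᵢ(Kᵢ−1)/(1+ψ(Kᵢ−1)) = 0.
Feasibility: ΣzᵢKᵢ = 1.792, Σzᵢ/Kᵢ = 1.096 — both > 1, two phases present.
Newton–Raphson from ψ = 0.5:
  ψ = 0.500: g = 0.2357, g' = -0.690 → ψ = 0.842
  ψ = 0.842: g = 0.0152, g' = -0.657 → ψ = 0.865
Converged at ψ = 0.865.

ψ = 0.865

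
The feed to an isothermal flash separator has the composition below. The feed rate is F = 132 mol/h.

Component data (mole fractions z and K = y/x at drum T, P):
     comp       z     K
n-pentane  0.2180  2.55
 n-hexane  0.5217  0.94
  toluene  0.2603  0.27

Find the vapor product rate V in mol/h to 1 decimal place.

Rachford–Rice: g(ψ) = Σ zᵢ(Kᵢ−1)/(1+ψ(Kᵢ−1)) = 0.
Check two-phase: ΣzᵢKᵢ = 1.1166 > 1 and Σzᵢ/Kᵢ = 1.6046 > 1, so g(0) = 0.1166 > 0 and g(1) = -0.6046 < 0.
Newton–Raphson from ψ = 0.5:
  ψ = 0.5000: g = -0.14115, g' = -0.5122 → ψ = 0.2245
  ψ = 0.2245: g = -0.00830, g' = -0.4886 → ψ = 0.2075
  ψ = 0.2075: g = 0.00005, g' = -0.4944 → ψ = 0.2076
Converged at ψ = 0.2076.
Then V = ψ·F = 0.2076·132 = 27.4 mol/h and L = F − V = 104.6 mol/h.

V = 27.4 mol/h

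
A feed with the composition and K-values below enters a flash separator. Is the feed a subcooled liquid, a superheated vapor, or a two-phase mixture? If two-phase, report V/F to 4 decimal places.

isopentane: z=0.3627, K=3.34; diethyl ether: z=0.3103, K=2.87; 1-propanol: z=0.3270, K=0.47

ΣzᵢKᵢ = 2.2557; Σzᵢ/Kᵢ = 0.9125.
Since Σzᵢ/Kᵢ < 1 the mixture is above its dew point — single vapor phase.

superheated vapor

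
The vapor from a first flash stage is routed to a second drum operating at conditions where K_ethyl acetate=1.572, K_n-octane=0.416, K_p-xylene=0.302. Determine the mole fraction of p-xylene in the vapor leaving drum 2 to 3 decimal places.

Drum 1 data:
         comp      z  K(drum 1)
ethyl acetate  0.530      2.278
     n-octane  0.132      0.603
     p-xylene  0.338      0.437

Drum 1:
Rachford–Rice: g(ψ₁) = Σ zᵢ(Kᵢ−1)/(1+ψ₁(Kᵢ−1)) = 0.
g(0) = ΣzᵢKᵢ − 1 = 0.435 and g(1) = 1 − Σzᵢ/Kᵢ = -0.225, so a root lies in (0, 1).
Iterate (Newton) starting at ψ₁ = 0.55:
  ψ₁ = 0.550: g = 0.0551, g' = -0.557 → ψ₁ = 0.649
Converged at ψ₁ = 0.649.
Drum-1 compositions:
  ethyl acetate: x = 0.290, y = 0.660
  n-octane: x = 0.178, y = 0.107
  p-xylene: x = 0.532, y = 0.233
Drum-2 feed = drum-1 vapor: z₂ = (0.6601, 0.1072, 0.2327).
Drum 2:
Iterate (Newton) starting at ψ₂ = 0.5:
  ψ₂ = 0.500: g = -0.0443, g' = -0.471 → ψ₂ = 0.406
  ψ₂ = 0.406: g = -0.0023, g' = -0.426 → ψ₂ = 0.401
Converged at ψ₂ = 0.401.
  ethyl acetate: x = 0.537, y = 0.844
  n-octane: x = 0.140, y = 0.058
  p-xylene: x = 0.323, y = 0.098

y_p-xylene (drum 2) = 0.098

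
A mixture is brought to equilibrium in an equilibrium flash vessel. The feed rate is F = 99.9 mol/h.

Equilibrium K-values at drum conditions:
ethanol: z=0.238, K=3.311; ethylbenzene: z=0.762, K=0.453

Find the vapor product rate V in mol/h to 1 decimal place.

V = 10.5 mol/h

Let β = V/F and solve Σ zᵢ(Kᵢ−1)/(1+β(Kᵢ−1)) = 0.
Feasibility: ΣzᵢKᵢ = 1.133, Σzᵢ/Kᵢ = 1.754 — both > 1, two phases present.
Newton–Raphson from β = 0.5:
  β = 0.500: g = -0.3186, g' = -0.706 → β = 0.048
  β = 0.048: g = 0.0664, g' = -1.268 → β = 0.101
  β = 0.101: g = 0.0049, g' = -1.091 → β = 0.105
Converged at β = 0.105.
Then V = β·F = 0.1054·99.9 = 10.5 mol/h and L = F − V = 89.4 mol/h.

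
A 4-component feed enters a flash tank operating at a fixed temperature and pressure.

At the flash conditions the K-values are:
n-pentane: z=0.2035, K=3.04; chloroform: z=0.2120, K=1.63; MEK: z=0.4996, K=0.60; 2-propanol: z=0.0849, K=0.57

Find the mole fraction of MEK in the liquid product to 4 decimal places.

Let ψ = V/F and solve Σ zᵢ(Kᵢ−1)/(1+ψ(Kᵢ−1)) = 0.
g(0) = ΣzᵢKᵢ − 1 = 0.3124 and g(1) = 1 − Σzᵢ/Kᵢ = -0.1786, so a root lies in (0, 1).
Newton–Raphson from ψ = 0.39:
  ψ = 0.3900: g = 0.05778, g' = -0.4518 → ψ = 0.5179
  ψ = 0.5179: g = 0.00355, g' = -0.4012 → ψ = 0.5267
  ψ = 0.5267: g = 0.00001, g' = -0.3988 → ψ = 0.5268
Converged at ψ = 0.5268.
Compositions from xᵢ = zᵢ/(1+ψ(Kᵢ−1)), yᵢ = Kᵢxᵢ:
  n-pentane: x = 0.0981, y = 0.2982
  chloroform: x = 0.1592, y = 0.2595
  MEK: x = 0.6330, y = 0.3798
  2-propanol: x = 0.1098, y = 0.0626

x_MEK = 0.6330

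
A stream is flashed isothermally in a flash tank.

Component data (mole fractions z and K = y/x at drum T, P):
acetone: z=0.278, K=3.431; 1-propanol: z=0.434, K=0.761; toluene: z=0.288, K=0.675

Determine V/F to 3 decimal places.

V/F = 0.714

Rachford–Rice: g(V/F) = Σ zᵢ(Kᵢ−1)/(1+V/F(Kᵢ−1)) = 0.
g(0) = ΣzᵢKᵢ − 1 = 0.478 and g(1) = 1 − Σzᵢ/Kᵢ = -0.078, so a root lies in (0, 1).
Newton–Raphson from V/F = 0.68:
  V/F = 0.680: g = 0.0107, g' = -0.319 → V/F = 0.714
Converged at V/F = 0.714.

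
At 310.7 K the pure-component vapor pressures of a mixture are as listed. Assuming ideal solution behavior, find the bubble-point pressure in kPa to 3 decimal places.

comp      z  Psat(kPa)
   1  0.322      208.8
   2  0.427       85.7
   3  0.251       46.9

Pbub = 115.599 kPa

At the bubble point ψ → 0, so ΣzᵢKᵢ = 1 with Kᵢ = Pᵢˢᵃᵗ/P ⇒ P = ΣzᵢPᵢˢᵃᵗ.
P = 0.322·208.8 + 0.427·85.7 + 0.251·46.9 = 115.599 kPa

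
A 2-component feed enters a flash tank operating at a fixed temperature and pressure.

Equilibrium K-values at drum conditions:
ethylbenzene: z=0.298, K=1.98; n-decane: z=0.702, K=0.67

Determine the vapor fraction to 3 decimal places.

Material balance + equilibrium reduce to Σ zᵢ(Kᵢ−1)/(1+ψ(Kᵢ−1)) = 0.
Feasibility: ΣzᵢKᵢ = 1.060, Σzᵢ/Kᵢ = 1.198 — both > 1, two phases present.
Binary case is linear: z₁(K₁−1)(1+ψ(K₂−1)) + z₂(K₂−1)(1+ψ(K₁−1)) = 0
⇒ ψ = [z₁(K₁−1)+z₂(K₂−1)] / [−(K₁−1)(K₂−1)] = 0.0604/0.3234 = 0.187

ψ = 0.187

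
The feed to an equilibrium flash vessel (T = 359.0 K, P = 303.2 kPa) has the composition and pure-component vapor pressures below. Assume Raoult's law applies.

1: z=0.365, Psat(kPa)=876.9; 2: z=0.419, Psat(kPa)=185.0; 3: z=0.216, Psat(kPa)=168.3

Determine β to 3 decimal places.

Raoult's law: Kᵢ = Pᵢˢᵃᵗ/P = Pᵢˢᵃᵗ/303.2.
  K_1 = 876.9/303.2 = 2.89215, K_2 = 185.0/303.2 = 0.61016, K_3 = 168.3/303.2 = 0.55508
Material balance + equilibrium reduce to Σ zᵢ(Kᵢ−1)/(1+β(Kᵢ−1)) = 0.
Feasibility: ΣzᵢKᵢ = 1.431, Σzᵢ/Kᵢ = 1.202 — both > 1, two phases present.
Iterate (Newton) starting at β = 0.69:
  β = 0.690: g = -0.0626, g' = -0.454 → β = 0.552
  β = 0.552: g = 0.0022, g' = -0.491 → β = 0.557
Converged at β = 0.557.

β = 0.557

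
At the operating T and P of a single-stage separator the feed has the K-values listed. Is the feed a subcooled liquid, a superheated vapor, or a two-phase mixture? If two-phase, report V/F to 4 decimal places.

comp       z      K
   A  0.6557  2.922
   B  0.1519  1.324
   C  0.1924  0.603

ΣzᵢKᵢ = 2.2331; Σzᵢ/Kᵢ = 0.6582.
Since Σzᵢ/Kᵢ < 1 the mixture is above its dew point — single vapor phase.

superheated vapor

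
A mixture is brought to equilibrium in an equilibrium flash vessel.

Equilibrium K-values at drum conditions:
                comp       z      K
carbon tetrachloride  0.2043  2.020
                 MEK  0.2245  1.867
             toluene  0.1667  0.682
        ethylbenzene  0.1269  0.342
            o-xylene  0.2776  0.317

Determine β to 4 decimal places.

Let β = V/F and solve Σ zᵢ(Kᵢ−1)/(1+β(Kᵢ−1)) = 0.
Feasibility: ΣzᵢKᵢ = 1.0769, Σzᵢ/Kᵢ = 1.7126 — both > 1, two phases present.
Newton–Raphson from β = 0.55:
  β = 0.5500: g = -0.23349, g' = -0.6565 → β = 0.1943
  β = 0.1943: g = -0.03038, g' = -0.5352 → β = 0.1376
  β = 0.1376: g = 0.00013, g' = -0.5408 → β = 0.1378
Converged at β = 0.1378.

β = 0.1378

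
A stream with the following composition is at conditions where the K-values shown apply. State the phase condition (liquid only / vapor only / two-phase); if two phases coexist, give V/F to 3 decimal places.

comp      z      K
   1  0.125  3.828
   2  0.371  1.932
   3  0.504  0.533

ΣzᵢKᵢ = 1.464; Σzᵢ/Kᵢ = 1.170.
Both exceed 1, so a two-phase solution exists.
Material balance + equilibrium reduce to Σ zᵢ(Kᵢ−1)/(1+ψ(Kᵢ−1)) = 0.
Iterate (Newton) starting at ψ = 0.54:
  ψ = 0.540: g = 0.0552, g' = -0.496 → ψ = 0.651
  ψ = 0.651: g = 0.0013, g' = -0.476 → ψ = 0.654
Converged at ψ = 0.654.

two-phase, V/F = 0.654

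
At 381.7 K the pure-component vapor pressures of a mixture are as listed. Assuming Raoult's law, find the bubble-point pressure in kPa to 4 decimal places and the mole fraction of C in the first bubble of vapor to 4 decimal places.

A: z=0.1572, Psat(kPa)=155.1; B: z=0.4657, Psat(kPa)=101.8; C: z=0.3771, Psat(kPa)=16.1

Pbub = 77.8613 kPa, y_C = 0.0780

At the bubble point ψ → 0, so ΣzᵢKᵢ = 1 with Kᵢ = Pᵢˢᵃᵗ/P ⇒ P = ΣzᵢPᵢˢᵃᵗ.
P = 0.1572·155.1 + 0.4657·101.8 + 0.3771·16.1 = 77.8613 kPa
yᵢ = zᵢPᵢˢᵃᵗ/P ⇒ y_C = 0.3771·16.1/77.8613 = 0.0780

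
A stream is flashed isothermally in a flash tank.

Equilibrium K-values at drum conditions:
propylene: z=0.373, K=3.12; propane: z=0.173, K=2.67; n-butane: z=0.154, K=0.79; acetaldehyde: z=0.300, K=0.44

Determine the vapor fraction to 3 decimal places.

Rachford–Rice: g(ψ) = Σ zᵢ(Kᵢ−1)/(1+ψ(Kᵢ−1)) = 0.
Feasibility: ΣzᵢKᵢ = 1.879, Σzᵢ/Kᵢ = 1.061 — both > 1, two phases present.
Newton iteration, ψ⁰ = 0.52:
  ψ = 0.520: g = 0.2574, g' = -0.713 → ψ = 0.881
  ψ = 0.881: g = 0.0214, g' = -0.660 → ψ = 0.913
Converged at ψ = 0.913.

ψ = 0.913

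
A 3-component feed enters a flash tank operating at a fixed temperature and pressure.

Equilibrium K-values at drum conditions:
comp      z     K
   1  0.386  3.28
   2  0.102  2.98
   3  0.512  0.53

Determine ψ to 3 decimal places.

ψ = 0.807

Let ψ = V/F and solve Σ zᵢ(Kᵢ−1)/(1+ψ(Kᵢ−1)) = 0.
Feasibility: ΣzᵢKᵢ = 1.841, Σzᵢ/Kᵢ = 1.118 — both > 1, two phases present.
Iterate (Newton) starting at ψ = 0.44:
  ψ = 0.440: g = 0.2439, g' = -0.794 → ψ = 0.747
  ψ = 0.747: g = 0.0361, g' = -0.608 → ψ = 0.807
Converged at ψ = 0.807.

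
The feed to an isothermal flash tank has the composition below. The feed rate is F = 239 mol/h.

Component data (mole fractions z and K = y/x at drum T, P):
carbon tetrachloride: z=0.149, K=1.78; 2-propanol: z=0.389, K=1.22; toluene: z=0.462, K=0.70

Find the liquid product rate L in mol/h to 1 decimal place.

Material balance + equilibrium reduce to Σ zᵢ(Kᵢ−1)/(1+ψ(Kᵢ−1)) = 0.
Feasibility: ΣzᵢKᵢ = 1.063, Σzᵢ/Kᵢ = 1.063 — both > 1, two phases present.
Newton iteration, ψ⁰ = 0.53:
  ψ = 0.530: g = -0.0059, g' = -0.119 → ψ = 0.480
Converged at ψ = 0.480.
Then V = ψ·F = 0.4804·239 = 114.8 mol/h and L = F − V = 124.2 mol/h.

L = 124.2 mol/h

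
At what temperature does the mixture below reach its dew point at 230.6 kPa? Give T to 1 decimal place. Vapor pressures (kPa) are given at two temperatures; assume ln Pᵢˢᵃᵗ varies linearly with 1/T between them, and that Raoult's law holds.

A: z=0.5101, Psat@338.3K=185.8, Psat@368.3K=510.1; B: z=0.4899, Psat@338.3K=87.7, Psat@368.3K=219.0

T = 358.5 K

Dew-point temperature: Σzᵢ·P/Pᵢˢᵃᵗ(T) = 1. Interpolate ln Pᵢˢᵃᵗ = aᵢ + bᵢ/T.
  T = 338.3 K: ΣzᵢP/Pᵢˢᵃᵗ = 1.9212
  T = 368.3 K: ΣzᵢP/Pᵢˢᵃᵗ = 0.7464
  T = 353.3 K: ΣzᵢP/Pᵢˢᵃᵗ = 1.1735
  T = 360.8 K: ΣzᵢP/Pᵢˢᵃᵗ = 0.9315
  T = 357.1 K: ΣzᵢP/Pᵢˢᵃᵗ = 1.0426
  T = 359.0 K: ΣzᵢP/Pᵢˢᵃᵗ = 0.9837
Interpolating between 357.1 K and 359.0 K gives T ≈ 358.5 K.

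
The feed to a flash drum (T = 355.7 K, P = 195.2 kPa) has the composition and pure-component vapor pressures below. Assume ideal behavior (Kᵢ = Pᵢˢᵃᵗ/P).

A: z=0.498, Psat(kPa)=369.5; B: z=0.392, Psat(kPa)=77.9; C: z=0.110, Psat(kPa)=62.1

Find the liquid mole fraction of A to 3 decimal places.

x_A = 0.409

Raoult's law: Kᵢ = Pᵢˢᵃᵗ/P = Pᵢˢᵃᵗ/195.2.
  K_A = 369.5/195.2 = 1.89293, K_B = 77.9/195.2 = 0.39908, K_C = 62.1/195.2 = 0.31814
Let ψ = V/F and solve Σ zᵢ(Kᵢ−1)/(1+ψ(Kᵢ−1)) = 0.
g(0) = ΣzᵢKᵢ − 1 = 0.134 and g(1) = 1 − Σzᵢ/Kᵢ = -0.591, so a root lies in (0, 1).
Iterate (Newton) starting at ψ = 0.5:
  ψ = 0.500: g = -0.1431, g' = -0.597 → ψ = 0.260
  ψ = 0.260: g = -0.0096, g' = -0.536 → ψ = 0.242
Converged at ψ = 0.242.
Compositions from xᵢ = zᵢ/(1+ψ(Kᵢ−1)), yᵢ = Kᵢxᵢ:
  A: x = 0.409, y = 0.775
  B: x = 0.459, y = 0.183
  C: x = 0.132, y = 0.042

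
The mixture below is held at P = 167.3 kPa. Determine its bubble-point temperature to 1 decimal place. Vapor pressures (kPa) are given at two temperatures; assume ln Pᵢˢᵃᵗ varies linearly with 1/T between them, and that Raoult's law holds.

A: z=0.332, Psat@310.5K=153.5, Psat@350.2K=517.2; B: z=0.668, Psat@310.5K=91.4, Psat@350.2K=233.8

T = 324.3 K

Bubble-point temperature: ΣzᵢPᵢˢᵃᵗ(T) = P. Interpolate ln Pᵢˢᵃᵗ = aᵢ + bᵢ/T.
  T = 310.5 K: ΣzᵢPᵢˢᵃᵗ = 112.02 kPa
  T = 350.2 K: ΣzᵢPᵢˢᵃᵗ = 327.89 kPa
  T = 330.4 K: ΣzᵢPᵢˢᵃᵗ = 197.73 kPa
  T = 320.4 K: ΣzᵢPᵢˢᵃᵗ = 149.83 kPa
  T = 325.4 K: ΣzᵢPᵢˢᵃᵗ = 172.46 kPa
  T = 322.9 K: ΣzᵢPᵢˢᵃᵗ = 160.83 kPa
Interpolating between 322.9 K and 325.4 K gives T ≈ 324.3 K.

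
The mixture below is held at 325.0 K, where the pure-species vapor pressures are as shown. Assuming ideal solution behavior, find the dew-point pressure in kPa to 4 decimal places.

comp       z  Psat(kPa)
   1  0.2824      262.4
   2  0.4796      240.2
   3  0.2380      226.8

Pdew = 242.5847 kPa

At the dew point ψ → 1, so Σzᵢ/Kᵢ = 1 with Kᵢ = Pᵢˢᵃᵗ/P ⇒ 1/P = Σzᵢ/Pᵢˢᵃᵗ.
1/P = 0.2824/262.4 + 0.4796/240.2 + 0.2380/226.8 = 0.0041223 ⇒ P = 242.5847 kPa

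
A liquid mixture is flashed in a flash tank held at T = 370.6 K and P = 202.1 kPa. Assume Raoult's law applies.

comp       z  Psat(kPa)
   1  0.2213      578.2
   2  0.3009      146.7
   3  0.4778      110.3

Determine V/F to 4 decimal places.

Raoult's law: Kᵢ = Pᵢˢᵃᵗ/P = Pᵢˢᵃᵗ/202.1.
  K_1 = 578.2/202.1 = 2.860960, K_2 = 146.7/202.1 = 0.725878, K_3 = 110.3/202.1 = 0.545769
Material balance + equilibrium reduce to Σ zᵢ(Kᵢ−1)/(1+V/F(Kᵢ−1)) = 0.
Check two-phase: ΣzᵢKᵢ = 1.1123 > 1 and Σzᵢ/Kᵢ = 1.3673 > 1, so g(0) = 0.1123 > 0 and g(1) = -0.3673 < 0.
Iterate (Newton) starting at V/F = 0.41:
  V/F = 0.4100: g = -0.12603, g' = -0.4241 → V/F = 0.1129
  V/F = 0.1129: g = 0.02647, g' = -0.6570 → V/F = 0.1532
  V/F = 0.1532: g = 0.00113, g' = -0.6026 → V/F = 0.1550
Converged at V/F = 0.1550.

V/F = 0.1550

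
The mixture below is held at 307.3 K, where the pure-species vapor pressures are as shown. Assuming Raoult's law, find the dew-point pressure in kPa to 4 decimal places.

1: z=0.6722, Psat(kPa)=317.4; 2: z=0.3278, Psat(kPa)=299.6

Pdew = 311.3366 kPa

At the dew point ψ → 1, so Σzᵢ/Kᵢ = 1 with Kᵢ = Pᵢˢᵃᵗ/P ⇒ 1/P = Σzᵢ/Pᵢˢᵃᵗ.
1/P = 0.6722/317.4 + 0.3278/299.6 = 0.0032120 ⇒ P = 311.3366 kPa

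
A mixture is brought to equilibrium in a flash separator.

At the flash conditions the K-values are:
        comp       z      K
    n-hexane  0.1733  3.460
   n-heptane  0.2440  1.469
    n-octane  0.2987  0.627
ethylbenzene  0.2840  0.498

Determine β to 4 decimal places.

Newton iteration, β⁰ = 0.65:
  β = 0.6500: g = -0.10696, g' = -0.4169 → β = 0.3934
  β = 0.3934: g = 0.00502, g' = -0.4773 → β = 0.4039
  β = 0.4039: g = 0.00003, g' = -0.4720 → β = 0.4040
Converged at β = 0.4040.

β = 0.4040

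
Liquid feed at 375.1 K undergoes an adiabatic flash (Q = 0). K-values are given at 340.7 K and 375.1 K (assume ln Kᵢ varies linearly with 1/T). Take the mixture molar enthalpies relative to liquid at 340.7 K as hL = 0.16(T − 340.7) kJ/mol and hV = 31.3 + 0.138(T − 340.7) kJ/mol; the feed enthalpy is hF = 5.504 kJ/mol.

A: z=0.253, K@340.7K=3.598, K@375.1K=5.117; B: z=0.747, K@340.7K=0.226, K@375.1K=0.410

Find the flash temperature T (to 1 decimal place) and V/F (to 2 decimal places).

T = 353.1 K, V/F = 0.11

Adiabatic flash: solve Rachford–Rice at each trial T, then check hF = ψ·hV(T) + (1−ψ)·hL(T).
  T = 340.7 K: K = (3.598, 0.226), RR gives ψ = 0.039, H_out = 1.231 kJ/mol
  T = 375.1 K: K = (5.117, 0.410), RR gives ψ = 0.247, H_out = 13.059 kJ/mol
  T = 357.9 K: K = (4.327, 0.309), RR gives ψ = 0.142, H_out = 7.128 kJ/mol
  T = 349.3 K: K = (3.955, 0.265), RR gives ψ = 0.091, H_out = 4.223 kJ/mol
  T = 353.6 K: K = (4.139, 0.286), RR gives ψ = 0.117, H_out = 5.680 kJ/mol
  T = 351.5 K: K = (4.049, 0.276), RR gives ψ = 0.104, H_out = 4.970 kJ/mol
Linear interpolation between T = 351.5 (H_out = 4.970) and T = 353.6 (H_out = 5.680) on hF = 5.504 gives T ≈ 353.1 K, at which ψ = 0.11.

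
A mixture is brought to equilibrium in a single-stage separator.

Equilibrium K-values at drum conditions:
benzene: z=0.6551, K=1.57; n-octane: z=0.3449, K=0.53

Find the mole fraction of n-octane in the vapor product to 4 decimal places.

Material balance + equilibrium reduce to Σ zᵢ(Kᵢ−1)/(1+ψ(Kᵢ−1)) = 0.
Check two-phase: ΣzᵢKᵢ = 1.2113 > 1 and Σzᵢ/Kᵢ = 1.0680 > 1, so g(0) = 0.2113 > 0 and g(1) = -0.0680 < 0.
Binary case is linear: z₁(K₁−1)(1+ψ(K₂−1)) + z₂(K₂−1)(1+ψ(K₁−1)) = 0
⇒ ψ = [z₁(K₁−1)+z₂(K₂−1)] / [−(K₁−1)(K₂−1)] = 0.21130/0.26790 = 0.7887
Compositions from xᵢ = zᵢ/(1+ψ(Kᵢ−1)), yᵢ = Kᵢxᵢ:
  benzene: x = 0.4519, y = 0.7095
  n-octane: x = 0.5481, y = 0.2905

y_n-octane = 0.2905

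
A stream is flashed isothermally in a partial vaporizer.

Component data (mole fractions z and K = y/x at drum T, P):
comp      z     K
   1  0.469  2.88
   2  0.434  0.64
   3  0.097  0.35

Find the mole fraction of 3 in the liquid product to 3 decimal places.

Rachford–Rice: g(β) = Σ zᵢ(Kᵢ−1)/(1+β(Kᵢ−1)) = 0.
g(0) = ΣzᵢKᵢ − 1 = 0.662 and g(1) = 1 − Σzᵢ/Kᵢ = -0.118, so a root lies in (0, 1).
Newton–Raphson from β = 0.57:
  β = 0.570: g = 0.1289, g' = -0.579 → β = 0.793
  β = 0.793: g = 0.0054, g' = -0.552 → β = 0.802
Converged at β = 0.802.
Compositions from xᵢ = zᵢ/(1+β(Kᵢ−1)), yᵢ = Kᵢxᵢ:
  1: x = 0.187, y = 0.538
  2: x = 0.610, y = 0.391
  3: x = 0.203, y = 0.071

x_3 = 0.203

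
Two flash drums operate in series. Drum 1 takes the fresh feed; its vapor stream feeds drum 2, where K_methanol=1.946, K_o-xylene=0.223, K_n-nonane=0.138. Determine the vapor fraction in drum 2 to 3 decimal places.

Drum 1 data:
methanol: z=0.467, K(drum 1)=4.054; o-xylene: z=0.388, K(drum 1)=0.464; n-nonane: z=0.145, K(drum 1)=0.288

Drum 1:
Rachford–Rice: g(ψ₁) = Σ zᵢ(Kᵢ−1)/(1+ψ₁(Kᵢ−1)) = 0.
Feasibility: ΣzᵢKᵢ = 2.115, Σzᵢ/Kᵢ = 1.455 — both > 1, two phases present.
Iterate (Newton) starting at ψ₁ = 0.54:
  ψ₁ = 0.540: g = 0.0780, g' = -1.035 → ψ₁ = 0.615
  ψ₁ = 0.615: g = 0.0013, g' = -1.006 → ψ₁ = 0.617
Converged at ψ₁ = 0.617.
Drum-1 compositions:
  methanol: x = 0.162, y = 0.657
  o-xylene: x = 0.580, y = 0.269
  n-nonane: x = 0.258, y = 0.074
Drum-2 feed = drum-1 vapor: z₂ = (0.6566, 0.2689, 0.0744).
Drum 2:
Newton iteration, ψ₂⁰ = 0.5:
  ψ₂ = 0.500: g = -0.0327, g' = -0.876 → ψ₂ = 0.463
  ψ₂ = 0.463: g = -0.0008, g' = -0.833 → ψ₂ = 0.462
Converged at ψ₂ = 0.462.
  methanol: x = 0.457, y = 0.889
  o-xylene: x = 0.419, y = 0.094
  n-nonane: x = 0.124, y = 0.017

V/F (drum 2) = 0.462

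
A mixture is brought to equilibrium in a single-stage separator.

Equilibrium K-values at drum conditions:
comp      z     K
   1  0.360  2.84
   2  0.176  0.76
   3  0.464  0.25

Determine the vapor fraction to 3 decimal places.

ψ = 0.230

Material balance + equilibrium reduce to Σ zᵢ(Kᵢ−1)/(1+ψ(Kᵢ−1)) = 0.
g(0) = ΣzᵢKᵢ − 1 = 0.272 and g(1) = 1 − Σzᵢ/Kᵢ = -1.214, so a root lies in (0, 1).
Iterate (Newton) starting at ψ = 0.5:
  ψ = 0.500: g = -0.2598, g' = -1.012 → ψ = 0.243
  ψ = 0.243: g = -0.0129, g' = -0.984 → ψ = 0.230
Converged at ψ = 0.230.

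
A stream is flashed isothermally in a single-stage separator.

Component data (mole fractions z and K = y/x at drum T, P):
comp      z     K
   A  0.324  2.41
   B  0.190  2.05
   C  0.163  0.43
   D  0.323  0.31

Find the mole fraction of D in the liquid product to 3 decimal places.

x_D = 0.449

Material balance + equilibrium reduce to Σ zᵢ(Kᵢ−1)/(1+ψ(Kᵢ−1)) = 0.
Feasibility: ΣzᵢKᵢ = 1.341, Σzᵢ/Kᵢ = 1.648 — both > 1, two phases present.
Newton–Raphson from ψ = 0.5:
  ψ = 0.500: g = -0.0714, g' = -0.774 → ψ = 0.408
  ψ = 0.408: g = -0.0013, g' = -0.750 → ψ = 0.406
Converged at ψ = 0.406.
Compositions from xᵢ = zᵢ/(1+ψ(Kᵢ−1)), yᵢ = Kᵢxᵢ:
  A: x = 0.206, y = 0.497
  B: x = 0.133, y = 0.273
  C: x = 0.212, y = 0.091
  D: x = 0.449, y = 0.139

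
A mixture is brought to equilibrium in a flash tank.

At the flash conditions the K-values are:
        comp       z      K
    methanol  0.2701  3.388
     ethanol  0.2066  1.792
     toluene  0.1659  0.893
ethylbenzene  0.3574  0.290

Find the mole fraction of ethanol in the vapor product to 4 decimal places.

Rachford–Rice: g(V/F) = Σ zᵢ(Kᵢ−1)/(1+V/F(Kᵢ−1)) = 0.
Check two-phase: ΣzᵢKᵢ = 1.5371 > 1 and Σzᵢ/Kᵢ = 1.6132 > 1, so g(0) = 0.5371 > 0 and g(1) = -0.6132 < 0.
Newton–Raphson from V/F = 0.58:
  V/F = 0.5800: g = -0.06778, g' = -0.8545 → V/F = 0.5007
  V/F = 0.5007: g = -0.00154, g' = -0.8218 → V/F = 0.4988
Converged at V/F = 0.4988.
Compositions from xᵢ = zᵢ/(1+V/F(Kᵢ−1)), yᵢ = Kᵢxᵢ:
  methanol: x = 0.1233, y = 0.4176
  ethanol: x = 0.1481, y = 0.2654
  toluene: x = 0.1753, y = 0.1565
  ethylbenzene: x = 0.5534, y = 0.1605

y_ethanol = 0.2654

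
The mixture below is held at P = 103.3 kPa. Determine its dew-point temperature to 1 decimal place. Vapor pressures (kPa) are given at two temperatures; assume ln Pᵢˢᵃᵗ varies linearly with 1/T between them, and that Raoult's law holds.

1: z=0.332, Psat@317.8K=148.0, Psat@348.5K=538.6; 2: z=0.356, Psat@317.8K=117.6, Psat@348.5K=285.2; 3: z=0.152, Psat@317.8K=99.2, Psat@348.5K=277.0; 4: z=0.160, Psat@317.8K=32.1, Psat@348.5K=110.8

T = 322.8 K

Dew-point temperature: Σzᵢ·P/Pᵢˢᵃᵗ(T) = 1. Interpolate ln Pᵢˢᵃᵗ = aᵢ + bᵢ/T.
  T = 317.8 K: ΣzᵢP/Pᵢˢᵃᵗ = 1.2176
  T = 348.5 K: ΣzᵢP/Pᵢˢᵃᵗ = 0.3985
  T = 333.1 K: ΣzᵢP/Pᵢˢᵃᵗ = 0.6777
  T = 325.5 K: ΣzᵢP/Pᵢˢᵃᵗ = 0.8996
  T = 321.6 K: ΣzᵢP/Pᵢˢᵃᵗ = 1.0465
  T = 323.6 K: ΣzᵢP/Pᵢˢᵃᵗ = 0.9679
Interpolating between 321.6 K and 323.6 K gives T ≈ 322.8 K.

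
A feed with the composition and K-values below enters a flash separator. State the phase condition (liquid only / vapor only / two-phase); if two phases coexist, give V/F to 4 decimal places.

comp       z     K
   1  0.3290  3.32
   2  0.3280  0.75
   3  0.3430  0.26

ΣzᵢKᵢ = 1.4275; Σzᵢ/Kᵢ = 1.8557.
Both exceed 1, so a two-phase solution exists.
Material balance + equilibrium reduce to Σ zᵢ(Kᵢ−1)/(1+ψ(Kᵢ−1)) = 0.
Newton–Raphson from ψ = 0.62:
  ψ = 0.6200: g = -0.25301, g' = -0.9678 → ψ = 0.3586
  ψ = 0.3586: g = -0.01891, g' = -0.9004 → ψ = 0.3376
  ψ = 0.3376: g = 0.00015, g' = -0.9151 → ψ = 0.3377
Converged at ψ = 0.3377.

two-phase, V/F = 0.3377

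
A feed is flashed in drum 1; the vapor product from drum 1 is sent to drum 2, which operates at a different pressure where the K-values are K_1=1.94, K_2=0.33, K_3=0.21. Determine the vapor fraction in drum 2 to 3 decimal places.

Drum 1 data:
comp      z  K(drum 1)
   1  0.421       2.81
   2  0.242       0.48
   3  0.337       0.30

Drum 1:
Rachford–Rice: g(ψ₁) = Σ zᵢ(Kᵢ−1)/(1+ψ₁(Kᵢ−1)) = 0.
g(0) = ΣzᵢKᵢ − 1 = 0.400 and g(1) = 1 − Σzᵢ/Kᵢ = -0.777, so a root lies in (0, 1).
Newton–Raphson from ψ₁ = 0.5:
  ψ₁ = 0.500: g = -0.1330, g' = -0.890 → ψ₁ = 0.351
  ψ₁ = 0.351: g = -0.0004, g' = -0.904 → ψ₁ = 0.350
Converged at ψ₁ = 0.350.
Drum-1 compositions:
  1: x = 0.258, y = 0.724
  2: x = 0.296, y = 0.142
  3: x = 0.446, y = 0.134
Drum-2 feed = drum-1 vapor: z₂ = (0.7240, 0.1420, 0.1339).
Drum 2:
Material balance + equilibrium reduce to Σ zᵢ(Kᵢ−1)/(1+ψ₂(Kᵢ−1)) = 0.
Check two-phase: ΣzᵢKᵢ = 1.480 > 1 and Σzᵢ/Kᵢ = 1.441 > 1, so g(0) = 0.480 > 0 and g(1) = -0.441 < 0.
Newton–Raphson from ψ₂ = 0.61:
  ψ₂ = 0.610: g = 0.0674, g' = -0.752 → ψ₂ = 0.700
  ψ₂ = 0.700: g = -0.0051, g' = -0.877 → ψ₂ = 0.694
Converged at ψ₂ = 0.694.
  1: x = 0.438, y = 0.850
  2: x = 0.265, y = 0.088
  3: x = 0.296, y = 0.062

V/F (drum 2) = 0.694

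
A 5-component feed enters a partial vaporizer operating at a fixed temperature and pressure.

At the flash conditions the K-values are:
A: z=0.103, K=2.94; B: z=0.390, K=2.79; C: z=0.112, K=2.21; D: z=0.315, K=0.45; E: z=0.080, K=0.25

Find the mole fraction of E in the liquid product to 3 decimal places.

Rachford–Rice: g(ψ) = Σ zᵢ(Kᵢ−1)/(1+ψ(Kᵢ−1)) = 0.
Feasibility: ΣzᵢKᵢ = 1.800, Σzᵢ/Kᵢ = 1.245 — both > 1, two phases present.
Newton iteration, ψ⁰ = 0.5:
  ψ = 0.500: g = 0.2193, g' = -0.808 → ψ = 0.771
Converged at ψ = 0.771.
Compositions from xᵢ = zᵢ/(1+ψ(Kᵢ−1)), yᵢ = Kᵢxᵢ:
  A: x = 0.041, y = 0.121
  B: x = 0.164, y = 0.457
  C: x = 0.058, y = 0.128
  D: x = 0.547, y = 0.246
  E: x = 0.190, y = 0.047

x_E = 0.190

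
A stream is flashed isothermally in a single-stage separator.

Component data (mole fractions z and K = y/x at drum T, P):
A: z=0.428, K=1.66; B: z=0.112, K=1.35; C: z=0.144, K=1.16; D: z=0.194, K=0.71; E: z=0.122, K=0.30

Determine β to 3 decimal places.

Rachford–Rice: g(β) = Σ zᵢ(Kᵢ−1)/(1+β(Kᵢ−1)) = 0.
Feasibility: ΣzᵢKᵢ = 1.203, Σzᵢ/Kᵢ = 1.145 — both > 1, two phases present.
Newton–Raphson from β = 0.64:
  β = 0.640: g = 0.0277, g' = -0.325 → β = 0.725
  β = 0.725: g = -0.0018, g' = -0.370 → β = 0.720
Converged at β = 0.720.

β = 0.720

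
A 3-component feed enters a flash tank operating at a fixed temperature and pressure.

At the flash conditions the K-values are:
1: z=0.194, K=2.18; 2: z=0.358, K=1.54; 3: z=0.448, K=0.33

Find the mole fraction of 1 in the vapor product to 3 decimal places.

Newton iteration, ψ⁰ = 0.52:
  ψ = 0.520: g = -0.1678, g' = -0.641 → ψ = 0.258
  ψ = 0.258: g = -0.0178, g' = -0.533 → ψ = 0.225
Converged at ψ = 0.225.
Compositions from xᵢ = zᵢ/(1+ψ(Kᵢ−1)), yᵢ = Kᵢxᵢ:
  1: x = 0.153, y = 0.334
  2: x = 0.319, y = 0.492
  3: x = 0.527, y = 0.174

y_1 = 0.334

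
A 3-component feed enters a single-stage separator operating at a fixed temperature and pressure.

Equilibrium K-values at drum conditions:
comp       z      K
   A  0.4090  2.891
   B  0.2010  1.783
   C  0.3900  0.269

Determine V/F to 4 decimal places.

Rachford–Rice: g(V/F) = Σ zᵢ(Kᵢ−1)/(1+V/F(Kᵢ−1)) = 0.
Feasibility: ΣzᵢKᵢ = 1.6457, Σzᵢ/Kᵢ = 1.7040 — both > 1, two phases present.
Newton–Raphson from V/F = 0.36:
  V/F = 0.3600: g = 0.19603, g' = -0.9766 → V/F = 0.5607
  V/F = 0.5607: g = 0.00163, g' = -1.0025 → V/F = 0.5624
Converged at V/F = 0.5624.

V/F = 0.5624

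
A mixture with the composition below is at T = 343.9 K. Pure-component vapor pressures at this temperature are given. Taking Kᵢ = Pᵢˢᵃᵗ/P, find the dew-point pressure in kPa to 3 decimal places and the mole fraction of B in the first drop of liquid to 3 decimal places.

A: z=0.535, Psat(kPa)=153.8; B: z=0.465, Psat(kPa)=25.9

At the dew point ψ → 1, so Σzᵢ/Kᵢ = 1 with Kᵢ = Pᵢˢᵃᵗ/P ⇒ 1/P = Σzᵢ/Pᵢˢᵃᵗ.
1/P = 0.535/153.8 + 0.465/25.9 = 0.021432 ⇒ P = 46.659 kPa
xᵢ = zᵢP/Pᵢˢᵃᵗ ⇒ x_B = 0.465·46.659/25.9 = 0.838

Pdew = 46.659 kPa, x_B = 0.838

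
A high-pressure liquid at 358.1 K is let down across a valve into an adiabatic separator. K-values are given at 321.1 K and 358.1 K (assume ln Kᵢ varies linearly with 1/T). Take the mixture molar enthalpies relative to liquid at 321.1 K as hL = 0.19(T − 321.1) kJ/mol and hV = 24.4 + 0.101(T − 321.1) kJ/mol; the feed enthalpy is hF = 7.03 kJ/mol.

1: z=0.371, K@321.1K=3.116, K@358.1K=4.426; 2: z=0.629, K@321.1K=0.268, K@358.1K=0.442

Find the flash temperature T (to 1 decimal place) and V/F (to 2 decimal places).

T = 326.7 K, V/F = 0.25

Adiabatic flash: solve Rachford–Rice at each trial T, then check hF = ψ·hV(T) + (1−ψ)·hL(T).
  T = 321.1 K: K = (3.116, 0.268), RR gives ψ = 0.210, H_out = 5.114 kJ/mol
  T = 358.1 K: K = (4.426, 0.442), RR gives ψ = 0.481, H_out = 17.188 kJ/mol
  T = 339.6 K: K = (3.749, 0.349), RR gives ψ = 0.341, H_out = 11.274 kJ/mol
  T = 330.4 K: K = (3.429, 0.307), RR gives ψ = 0.276, H_out = 8.284 kJ/mol
  T = 325.8 K: K = (3.272, 0.287), RR gives ψ = 0.244, H_out = 6.741 kJ/mol
  T = 328.1 K: K = (3.350, 0.297), RR gives ψ = 0.260, H_out = 7.517 kJ/mol
Linear interpolation between T = 325.8 (H_out = 6.741) and T = 328.1 (H_out = 7.517) on hF = 7.03 gives T ≈ 326.7 K, at which ψ = 0.25.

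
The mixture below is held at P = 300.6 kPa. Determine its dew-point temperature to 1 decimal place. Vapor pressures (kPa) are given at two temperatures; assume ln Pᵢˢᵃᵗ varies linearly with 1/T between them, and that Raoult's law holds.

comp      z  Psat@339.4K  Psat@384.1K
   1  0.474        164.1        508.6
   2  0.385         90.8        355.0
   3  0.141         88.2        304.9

Dew-point temperature: Σzᵢ·P/Pᵢˢᵃᵗ(T) = 1. Interpolate ln Pᵢˢᵃᵗ = aᵢ + bᵢ/T.
  T = 339.4 K: ΣzᵢP/Pᵢˢᵃᵗ = 2.6234
  T = 384.1 K: ΣzᵢP/Pᵢˢᵃᵗ = 0.7452
  T = 361.8 K: ΣzᵢP/Pᵢˢᵃᵗ = 1.3411
  T = 373.0 K: ΣzᵢP/Pᵢˢᵃᵗ = 0.9893
  T = 367.4 K: ΣzᵢP/Pᵢˢᵃᵗ = 1.1491
  T = 370.2 K: ΣzᵢP/Pᵢˢᵃᵗ = 1.0656
Interpolating between 370.2 K and 373.0 K gives T ≈ 372.6 K.

T = 372.6 K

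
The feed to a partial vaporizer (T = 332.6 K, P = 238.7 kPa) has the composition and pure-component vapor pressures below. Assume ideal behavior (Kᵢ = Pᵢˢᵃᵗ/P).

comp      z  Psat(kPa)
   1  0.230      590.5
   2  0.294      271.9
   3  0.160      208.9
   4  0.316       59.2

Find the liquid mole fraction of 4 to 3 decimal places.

Raoult's law: Kᵢ = Pᵢˢᵃᵗ/P = Pᵢˢᵃᵗ/238.7.
  K_1 = 590.5/238.7 = 2.47382, K_2 = 271.9/238.7 = 1.13909, K_3 = 208.9/238.7 = 0.87516, K_4 = 59.2/238.7 = 0.24801
Iterate (Newton) starting at ψ = 0.4:
  ψ = 0.400: g = -0.1089, g' = -0.571 → ψ = 0.209
  ψ = 0.209: g = -0.0038, g' = -0.551 → ψ = 0.203
Converged at ψ = 0.203.
Compositions from xᵢ = zᵢ/(1+ψ(Kᵢ−1)), yᵢ = Kᵢxᵢ:
  1: x = 0.177, y = 0.438
  2: x = 0.286, y = 0.326
  3: x = 0.164, y = 0.144
  4: x = 0.373, y = 0.092

x_4 = 0.373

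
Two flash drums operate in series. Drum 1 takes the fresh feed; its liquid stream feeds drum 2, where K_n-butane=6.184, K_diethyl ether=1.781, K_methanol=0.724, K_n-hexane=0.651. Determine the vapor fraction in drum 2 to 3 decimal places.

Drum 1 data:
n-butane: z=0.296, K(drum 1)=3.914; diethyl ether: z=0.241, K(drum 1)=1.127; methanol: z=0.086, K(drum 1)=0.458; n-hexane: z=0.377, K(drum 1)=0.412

Drum 1:
Iterate (Newton) starting at ψ₁ = 0.64:
  ψ₁ = 0.640: g = -0.0974, g' = -0.704 → ψ₁ = 0.502
  ψ₁ = 0.502: g = 0.0008, g' = -0.728 → ψ₁ = 0.503
Converged at ψ₁ = 0.503.
Drum-1 compositions:
  n-butane: x = 0.120, y = 0.470
  diethyl ether: x = 0.227, y = 0.255
  methanol: x = 0.118, y = 0.054
  n-hexane: x = 0.535, y = 0.220
Drum-2 feed = drum-1 liquid: z₂ = (0.1201, 0.2265, 0.1182, 0.5352).
Drum 2:
Newton iteration, ψ₂⁰ = 0.5:
  ψ₂ = 0.500: g = 0.0365, g' = -0.429 → ψ₂ = 0.585
  ψ₂ = 0.585: g = 0.0023, g' = -0.379 → ψ₂ = 0.591
Converged at ψ₂ = 0.591.
  n-butane: x = 0.030, y = 0.183
  diethyl ether: x = 0.155, y = 0.276
  methanol: x = 0.141, y = 0.102
  n-hexane: x = 0.674, y = 0.439

V/F (drum 2) = 0.591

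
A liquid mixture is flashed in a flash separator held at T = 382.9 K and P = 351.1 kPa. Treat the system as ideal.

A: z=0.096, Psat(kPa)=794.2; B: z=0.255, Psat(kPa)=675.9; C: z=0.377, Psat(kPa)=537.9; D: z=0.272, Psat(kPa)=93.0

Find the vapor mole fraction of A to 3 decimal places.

y_A = 0.122

Raoult's law: Kᵢ = Pᵢˢᵃᵗ/P = Pᵢˢᵃᵗ/351.1.
  K_A = 794.2/351.1 = 2.26203, K_B = 675.9/351.1 = 1.92509, K_C = 537.9/351.1 = 1.53204, K_D = 93.0/351.1 = 0.26488
Material balance + equilibrium reduce to Σ zᵢ(Kᵢ−1)/(1+V/F(Kᵢ−1)) = 0.
Check two-phase: ΣzᵢKᵢ = 1.358 > 1 and Σzᵢ/Kᵢ = 1.448 > 1, so g(0) = 0.358 > 0 and g(1) = -0.448 < 0.
Newton–Raphson from V/F = 0.49:
  V/F = 0.490: g = 0.0838, g' = -0.588 → V/F = 0.632
  V/F = 0.632: g = -0.0074, g' = -0.707 → V/F = 0.622
Converged at V/F = 0.622.
Compositions from xᵢ = zᵢ/(1+V/F(Kᵢ−1)), yᵢ = Kᵢxᵢ:
  A: x = 0.054, y = 0.122
  B: x = 0.162, y = 0.312
  C: x = 0.283, y = 0.434
  D: x = 0.501, y = 0.133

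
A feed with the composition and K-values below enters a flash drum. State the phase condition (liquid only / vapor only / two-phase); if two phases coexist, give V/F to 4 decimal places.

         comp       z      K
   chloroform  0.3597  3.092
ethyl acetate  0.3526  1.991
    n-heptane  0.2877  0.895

vapor only

ΣzᵢKᵢ = 2.0717; Σzᵢ/Kᵢ = 0.6149.
Since Σzᵢ/Kᵢ < 1 the mixture is above its dew point — single vapor phase.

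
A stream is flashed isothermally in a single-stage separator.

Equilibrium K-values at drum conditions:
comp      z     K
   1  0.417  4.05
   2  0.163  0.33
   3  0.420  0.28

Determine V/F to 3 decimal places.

Material balance + equilibrium reduce to Σ zᵢ(Kᵢ−1)/(1+V/F(Kᵢ−1)) = 0.
Feasibility: ΣzᵢKᵢ = 1.860, Σzᵢ/Kᵢ = 2.097 — both > 1, two phases present.
Newton–Raphson from V/F = 0.64:
  V/F = 0.640: g = -0.3212, g' = -1.418 → V/F = 0.414
  V/F = 0.414: g = -0.0192, g' = -1.340 → V/F = 0.399
Converged at V/F = 0.399.

V/F = 0.399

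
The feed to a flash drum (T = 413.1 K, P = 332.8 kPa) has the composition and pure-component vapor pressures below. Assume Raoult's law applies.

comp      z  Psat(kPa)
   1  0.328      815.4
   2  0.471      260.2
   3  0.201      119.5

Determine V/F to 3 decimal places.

V/F = 0.434

Raoult's law: Kᵢ = Pᵢˢᵃᵗ/P = Pᵢˢᵃᵗ/332.8.
  K_1 = 815.4/332.8 = 2.45012, K_2 = 260.2/332.8 = 0.78185, K_3 = 119.5/332.8 = 0.35907
Rachford–Rice: g(V/F) = Σ zᵢ(Kᵢ−1)/(1+V/F(Kᵢ−1)) = 0.
Feasibility: ΣzᵢKᵢ = 1.244, Σzᵢ/Kᵢ = 1.296 — both > 1, two phases present.
Newton iteration, V/F⁰ = 0.42:
  V/F = 0.420: g = 0.0062, g' = -0.448 → V/F = 0.434
Converged at V/F = 0.434.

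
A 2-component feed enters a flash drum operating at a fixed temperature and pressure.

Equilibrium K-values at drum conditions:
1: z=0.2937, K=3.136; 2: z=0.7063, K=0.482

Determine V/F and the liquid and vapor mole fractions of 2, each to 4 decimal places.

V/F = 0.2363, x_2 = 0.8048, y_2 = 0.3879

Rachford–Rice: g(V/F) = Σ zᵢ(Kᵢ−1)/(1+V/F(Kᵢ−1)) = 0.
Feasibility: ΣzᵢKᵢ = 1.2615, Σzᵢ/Kᵢ = 1.5590 — both > 1, two phases present.
Binary case is linear: z₁(K₁−1)(1+V/F(K₂−1)) + z₂(K₂−1)(1+V/F(K₁−1)) = 0
⇒ V/F = [z₁(K₁−1)+z₂(K₂−1)] / [−(K₁−1)(K₂−1)] = 0.26148/1.10645 = 0.2363
Compositions from xᵢ = zᵢ/(1+V/F(Kᵢ−1)), yᵢ = Kᵢxᵢ:
  1: x = 0.1952, y = 0.6121
  2: x = 0.8048, y = 0.3879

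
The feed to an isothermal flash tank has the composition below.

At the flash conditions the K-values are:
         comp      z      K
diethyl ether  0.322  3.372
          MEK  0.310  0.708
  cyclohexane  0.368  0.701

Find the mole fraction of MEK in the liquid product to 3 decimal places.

Newton–Raphson from ψ = 0.32:
  ψ = 0.320: g = 0.2127, g' = -0.658 → ψ = 0.643
  ψ = 0.643: g = 0.0547, g' = -0.374 → ψ = 0.789
  ψ = 0.789: g = 0.0043, g' = -0.321 → ψ = 0.803
Converged at ψ = 0.803.
Compositions from xᵢ = zᵢ/(1+ψ(Kᵢ−1)), yᵢ = Kᵢxᵢ:
  diethyl ether: x = 0.111, y = 0.374
  MEK: x = 0.405, y = 0.287
  cyclohexane: x = 0.484, y = 0.339

x_MEK = 0.405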